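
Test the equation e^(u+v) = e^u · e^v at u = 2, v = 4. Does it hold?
Substituting u = 2, v = 4:

LHS = e^(2+4) = e^6 ≈ 403.4
RHS = e^2 · e^4 = e^6 ≈ 403.4

LHS = RHS, so the equation holds at this point.

Answer: Holds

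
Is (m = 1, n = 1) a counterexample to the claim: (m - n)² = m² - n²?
Substituting m = 1, n = 1:
LHS = (1 - 1)² = 0
RHS = 1² - 1² = 0

The sides agree, so this pair does not disprove the claim.

Answer: No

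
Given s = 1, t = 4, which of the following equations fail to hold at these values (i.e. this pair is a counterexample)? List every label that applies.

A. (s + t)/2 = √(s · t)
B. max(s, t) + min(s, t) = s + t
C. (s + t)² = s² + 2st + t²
A

Evaluating each claim at the given values:
A. LHS = 5/2, RHS = 2 → fails here (LHS ≠ RHS)
B. LHS = 5, RHS = 5 → holds here (LHS = RHS)
C. LHS = 25, RHS = 25 → holds here (LHS = RHS)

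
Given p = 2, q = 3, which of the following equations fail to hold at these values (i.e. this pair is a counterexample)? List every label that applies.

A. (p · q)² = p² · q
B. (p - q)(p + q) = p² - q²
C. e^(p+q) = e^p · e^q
Evaluating each claim at the given values:
A. LHS = 36, RHS = 12 → fails here (LHS ≠ RHS)
B. LHS = -5, RHS = -5 → holds here (LHS = RHS)
C. LHS = e^5 ≈ 148.4, RHS = e^5 ≈ 148.4 → holds here (LHS = RHS)

Answer: A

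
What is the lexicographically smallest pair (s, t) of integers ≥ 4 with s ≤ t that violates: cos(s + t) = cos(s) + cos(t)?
Substituting (4, 4) into the claim:
LHS = cos(4 + 4) = cos(8) ≈ -0.1455
RHS = cos(4) + cos(4) = 2·cos(4) ≈ -1.307

Since LHS ≠ RHS, this pair disproves the claim, and no lexicographically smaller pair (s ≤ t, integers ≥ 4) does.

For instance (8, 10) is also a counterexample (LHS = cos(18) ≈ 0.6603, RHS = cos(10) + cos(8) ≈ -0.9846), but it's lexicographically larger.

Answer: (s, t) = (4, 4)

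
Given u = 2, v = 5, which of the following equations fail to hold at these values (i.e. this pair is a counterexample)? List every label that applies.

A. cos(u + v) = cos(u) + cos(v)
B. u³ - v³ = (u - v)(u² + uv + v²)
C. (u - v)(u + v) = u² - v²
Evaluating each claim at the given values:
A. LHS = cos(7) ≈ 0.7539, RHS = cos(2) + cos(5) ≈ -0.1325 → fails here (LHS ≠ RHS)
B. LHS = -117, RHS = -117 → holds here (LHS = RHS)
C. LHS = -21, RHS = -21 → holds here (LHS = RHS)

Answer: A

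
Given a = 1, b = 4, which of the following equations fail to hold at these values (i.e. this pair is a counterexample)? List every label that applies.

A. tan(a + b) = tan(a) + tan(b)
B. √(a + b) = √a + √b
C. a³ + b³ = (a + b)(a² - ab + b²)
A, B

Evaluating each claim at the given values:
A. LHS = tan(5) ≈ -3.381, RHS = tan(4) + tan(1) ≈ 2.715 → fails here (LHS ≠ RHS)
B. LHS = √(5) ≈ 2.236, RHS = 3 → fails here (LHS ≠ RHS)
C. LHS = 65, RHS = 65 → holds here (LHS = RHS)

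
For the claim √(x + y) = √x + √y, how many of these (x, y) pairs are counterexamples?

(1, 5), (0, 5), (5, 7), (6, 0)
Testing each pair:
(1, 5): LHS = √(6) ≈ 2.449, RHS = 1 + √(5) ≈ 3.236 → counterexample
(0, 5): LHS = √(5) ≈ 2.236, RHS = √(5) ≈ 2.236 → satisfies claim
(5, 7): LHS = 2·√(3) ≈ 3.464, RHS = √(5) + √(7) ≈ 4.882 → counterexample
(6, 0): LHS = √(6) ≈ 2.449, RHS = √(6) ≈ 2.449 → satisfies claim

That makes 2 counterexamples.

Answer: 2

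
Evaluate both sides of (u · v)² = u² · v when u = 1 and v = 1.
LHS = (1 · 1)² = 1
RHS = 1² · 1 = 1

LHS = RHS: the two sides agree.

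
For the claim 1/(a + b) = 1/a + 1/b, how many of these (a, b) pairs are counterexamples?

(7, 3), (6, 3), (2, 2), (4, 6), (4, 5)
Testing each pair:
(7, 3): LHS = 1/10, RHS = 10/21 → counterexample
(6, 3): LHS = 1/9, RHS = 1/2 → counterexample
(2, 2): LHS = 1/4, RHS = 1 → counterexample
(4, 6): LHS = 1/10, RHS = 5/12 → counterexample
(4, 5): LHS = 1/9, RHS = 9/20 → counterexample

That makes 5 counterexamples.

Answer: 5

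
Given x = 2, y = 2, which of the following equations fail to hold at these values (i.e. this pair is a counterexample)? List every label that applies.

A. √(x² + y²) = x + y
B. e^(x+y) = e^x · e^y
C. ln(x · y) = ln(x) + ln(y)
A

Evaluating each claim at the given values:
A. LHS = 2·√(2) ≈ 2.828, RHS = 4 → fails here (LHS ≠ RHS)
B. LHS = e^4 ≈ 54.6, RHS = e^4 ≈ 54.6 → holds here (LHS = RHS)
C. LHS = ln(4) ≈ 1.386, RHS = 2·ln(2) ≈ 1.386 → holds here (LHS = RHS)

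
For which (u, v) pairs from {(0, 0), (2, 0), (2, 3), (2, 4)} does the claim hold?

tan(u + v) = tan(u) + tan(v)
Testing each pair:
(0, 0): LHS = 0, RHS = 0 → holds
(2, 0): LHS = tan(2) ≈ -2.185, RHS = tan(2) ≈ -2.185 → holds
(2, 3): LHS = tan(5) ≈ -3.381, RHS = tan(2) + tan(3) ≈ -2.328 → fails
(2, 4): LHS = tan(6) ≈ -0.291, RHS = tan(2) + tan(4) ≈ -1.027 → fails

2 of 4 pairs satisfy the claim.

Answer: (0, 0), (2, 0)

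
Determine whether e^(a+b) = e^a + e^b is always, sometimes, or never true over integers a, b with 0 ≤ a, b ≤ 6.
The claim fails for every pair in the range. For instance at (a, b) = (5, 5): LHS = e^10 ≈ 22026.5, RHS = 2·e^5 ≈ 296.8.

Answer: Never true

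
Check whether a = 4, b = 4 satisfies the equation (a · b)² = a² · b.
Fails

Substituting a = 4, b = 4:

LHS = (4 · 4)² = 256
RHS = 4² · 4 = 64

LHS ≠ RHS, so the equation does not hold at this point.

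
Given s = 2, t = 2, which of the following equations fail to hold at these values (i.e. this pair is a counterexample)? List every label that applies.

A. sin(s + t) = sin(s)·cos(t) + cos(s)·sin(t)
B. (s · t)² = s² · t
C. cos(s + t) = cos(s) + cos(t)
B, C

Evaluating each claim at the given values:
A. LHS = sin(4) ≈ -0.7568, RHS = 2·sin(2)·cos(2) ≈ -0.7568 → holds here (LHS = RHS)
B. LHS = 16, RHS = 8 → fails here (LHS ≠ RHS)
C. LHS = cos(4) ≈ -0.6536, RHS = 2·cos(2) ≈ -0.8323 → fails here (LHS ≠ RHS)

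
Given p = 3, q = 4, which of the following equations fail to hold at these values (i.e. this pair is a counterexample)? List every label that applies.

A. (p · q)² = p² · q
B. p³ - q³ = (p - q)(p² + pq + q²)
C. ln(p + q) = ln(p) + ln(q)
A, C

Evaluating each claim at the given values:
A. LHS = 144, RHS = 36 → fails here (LHS ≠ RHS)
B. LHS = -37, RHS = -37 → holds here (LHS = RHS)
C. LHS = ln(7) ≈ 1.946, RHS = ln(3) + ln(4) ≈ 2.485 → fails here (LHS ≠ RHS)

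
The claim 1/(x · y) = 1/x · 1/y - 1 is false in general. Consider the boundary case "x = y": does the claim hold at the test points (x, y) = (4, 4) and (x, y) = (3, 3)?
No, fails at both test points

At (4, 4): LHS = 1/16 ≠ RHS = -15/16
At (3, 3): LHS = 1/9 ≠ RHS = -8/9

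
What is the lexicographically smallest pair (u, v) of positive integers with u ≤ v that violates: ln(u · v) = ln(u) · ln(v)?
(u, v) = (1, 2)

At (1, 1): both sides equal 0, so it holds there.

Substituting (1, 2) into the claim:
LHS = ln(1 · 2) = ln(2) ≈ 0.6931
RHS = ln(1) · ln(2) = 0

Since LHS ≠ RHS, this pair disproves the claim, and no lexicographically smaller pair (u ≤ v, positive integers) does.

For instance (2, 2) is also a counterexample (LHS = ln(4) ≈ 1.386, RHS = ln(2)² ≈ 0.4805), but it's lexicographically larger.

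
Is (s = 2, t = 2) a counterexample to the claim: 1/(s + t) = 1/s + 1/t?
Yes

Substituting s = 2, t = 2:
LHS = 1/(2 + 2) = 1/4
RHS = 1/2 + 1/2 = 1

Since LHS ≠ RHS, this pair disproves the claim.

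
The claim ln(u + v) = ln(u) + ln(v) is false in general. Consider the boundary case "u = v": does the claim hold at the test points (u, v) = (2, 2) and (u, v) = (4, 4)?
Only at (2, 2)

At (2, 2): LHS = ln(4) ≈ 1.386, RHS = 2·ln(2) ≈ 1.386 → equal
At (4, 4): LHS = ln(8) ≈ 2.079 ≠ RHS = 2·ln(4) ≈ 2.773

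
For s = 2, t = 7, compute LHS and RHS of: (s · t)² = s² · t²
LHS = (2 · 7)² = 196
RHS = 2² · 7² = 196

LHS = RHS: the two sides agree.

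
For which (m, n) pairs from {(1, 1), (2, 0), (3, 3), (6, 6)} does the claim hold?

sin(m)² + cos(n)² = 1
Testing each pair:
(1, 1): LHS = cos(1)² + sin(1)² = 1, RHS = 1 → holds
(2, 0): LHS = sin(2)² + 1 ≈ 1.827, RHS = 1 → fails
(3, 3): LHS = sin(3)² + cos(3)² = 1, RHS = 1 → holds
(6, 6): LHS = sin(6)² + cos(6)² = 1, RHS = 1 → holds

3 of 4 pairs satisfy the claim.

Answer: (1, 1), (3, 3), (6, 6)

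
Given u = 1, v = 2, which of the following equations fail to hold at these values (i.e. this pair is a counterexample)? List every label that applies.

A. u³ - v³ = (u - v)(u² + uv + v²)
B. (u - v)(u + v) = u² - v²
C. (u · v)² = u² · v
C

Evaluating each claim at the given values:
A. LHS = -7, RHS = -7 → holds here (LHS = RHS)
B. LHS = -3, RHS = -3 → holds here (LHS = RHS)
C. LHS = 4, RHS = 2 → fails here (LHS ≠ RHS)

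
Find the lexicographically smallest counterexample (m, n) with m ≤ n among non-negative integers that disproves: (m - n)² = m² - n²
(m, n) = (0, 1)

Substituting (0, 1) into the claim:
LHS = (0 - 1)² = 1
RHS = 0² - 1² = -1

Since LHS ≠ RHS, this pair disproves the claim, and no lexicographically smaller pair (m ≤ n, non-negative integers) does.

For instance (3, 4) is also a counterexample (LHS = 1, RHS = -7), but it's lexicographically larger.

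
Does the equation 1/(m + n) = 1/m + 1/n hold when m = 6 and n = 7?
Substituting m = 6, n = 7:

LHS = 1/(6 + 7) = 1/13
RHS = 1/6 + 1/7 = 13/42

LHS ≠ RHS, so the equation does not hold at this point.

Answer: Fails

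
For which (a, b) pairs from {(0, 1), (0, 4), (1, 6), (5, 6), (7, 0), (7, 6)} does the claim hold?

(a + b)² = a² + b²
(0, 1), (0, 4), (7, 0)

Testing each pair:
(0, 1): LHS = 1, RHS = 1 → holds
(0, 4): LHS = 16, RHS = 16 → holds
(1, 6): LHS = 49, RHS = 37 → fails
(5, 6): LHS = 121, RHS = 61 → fails
(7, 0): LHS = 49, RHS = 49 → holds
(7, 6): LHS = 169, RHS = 85 → fails

3 of 6 pairs satisfy the claim.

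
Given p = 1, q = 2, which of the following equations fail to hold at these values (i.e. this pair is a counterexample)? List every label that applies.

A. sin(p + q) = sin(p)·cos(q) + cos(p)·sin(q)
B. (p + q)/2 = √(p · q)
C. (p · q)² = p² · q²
Evaluating each claim at the given values:
A. LHS = sin(3) ≈ 0.1411, RHS = sin(1)·cos(2) + sin(2)·cos(1) ≈ 0.1411 → holds here (LHS = RHS)
B. LHS = 3/2, RHS = √(2) ≈ 1.414 → fails here (LHS ≠ RHS)
C. LHS = 4, RHS = 4 → holds here (LHS = RHS)

Answer: B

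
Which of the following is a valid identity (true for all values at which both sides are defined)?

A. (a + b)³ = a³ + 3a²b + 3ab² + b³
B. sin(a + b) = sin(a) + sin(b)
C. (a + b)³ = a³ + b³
A: holds — e.g. at (2, 3), both sides equal 125.
B: fails at (6, 7) — LHS = sin(13) ≈ 0.4202, RHS = sin(6) + sin(7) ≈ 0.3776.
C: fails at (1, 3) — LHS = 64, RHS = 28.

Answer: A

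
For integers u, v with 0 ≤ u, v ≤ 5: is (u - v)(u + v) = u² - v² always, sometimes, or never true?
The identity holds for every pair in the range. For instance at (u, v) = (5, 0): both sides equal 25.

Answer: Always true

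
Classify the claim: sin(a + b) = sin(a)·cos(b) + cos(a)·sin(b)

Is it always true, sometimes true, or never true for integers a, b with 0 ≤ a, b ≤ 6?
Always true

The identity holds for every pair in the range. For instance at (a, b) = (5, 6): both sides equal sin(11) ≈ -1.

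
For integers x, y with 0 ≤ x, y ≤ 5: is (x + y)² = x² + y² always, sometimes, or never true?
Sometimes true

It holds at (x, y) = (0, 4) (both sides equal 16), but fails at (x, y) = (2, 1) (LHS = 9, RHS = 5).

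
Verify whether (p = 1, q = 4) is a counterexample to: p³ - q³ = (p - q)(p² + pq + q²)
No

Substituting p = 1, q = 4:
LHS = 1³ - 4³ = -63
RHS = (1 - 4)(1² + 1·4 + 4²) = -63

The sides agree, so this pair does not disprove the claim.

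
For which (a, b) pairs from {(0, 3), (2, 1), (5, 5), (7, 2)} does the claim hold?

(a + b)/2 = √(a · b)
(5, 5)

Testing each pair:
(0, 3): LHS = 3/2, RHS = 0 → fails
(2, 1): LHS = 3/2, RHS = √(2) ≈ 1.414 → fails
(5, 5): LHS = 5, RHS = 5 → holds
(7, 2): LHS = 9/2, RHS = √(14) ≈ 3.742 → fails

1 of 4 pairs satisfies the claim.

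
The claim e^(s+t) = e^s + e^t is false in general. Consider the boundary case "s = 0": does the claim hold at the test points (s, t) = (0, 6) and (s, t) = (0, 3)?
No, fails at both test points

At (0, 6): LHS = e^6 ≈ 403.4 ≠ RHS = 1 + e^6 ≈ 404.4
At (0, 3): LHS = e^3 ≈ 20.09 ≠ RHS = 1 + e^3 ≈ 21.09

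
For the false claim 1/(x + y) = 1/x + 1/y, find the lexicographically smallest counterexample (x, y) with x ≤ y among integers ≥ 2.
Substituting (2, 2) into the claim:
LHS = 1/(2 + 2) = 1/4
RHS = 1/2 + 1/2 = 1

Since LHS ≠ RHS, this pair disproves the claim, and no lexicographically smaller pair (x ≤ y, integers ≥ 2) does.

For instance (8, 8) is also a counterexample (LHS = 1/16, RHS = 1/4), but it's lexicographically larger.

Answer: (x, y) = (2, 2)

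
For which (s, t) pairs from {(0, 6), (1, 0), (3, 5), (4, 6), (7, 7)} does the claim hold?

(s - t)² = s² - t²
(1, 0), (7, 7)

Testing each pair:
(0, 6): LHS = 36, RHS = -36 → fails
(1, 0): LHS = 1, RHS = 1 → holds
(3, 5): LHS = 4, RHS = -16 → fails
(4, 6): LHS = 4, RHS = -20 → fails
(7, 7): LHS = 0, RHS = 0 → holds

2 of 5 pairs satisfy the claim.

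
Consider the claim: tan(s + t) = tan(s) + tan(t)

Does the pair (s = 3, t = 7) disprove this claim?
Substituting s = 3, t = 7:
LHS = tan(3 + 7) = tan(10) ≈ 0.6484
RHS = tan(3) + tan(7) ≈ 0.7289

Since LHS ≠ RHS, this pair disproves the claim.

Answer: Yes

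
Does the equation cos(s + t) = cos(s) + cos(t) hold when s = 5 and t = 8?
Substituting s = 5, t = 8:

LHS = cos(5 + 8) = cos(13) ≈ 0.9074
RHS = cos(5) + cos(8) ≈ 0.1382

LHS ≠ RHS, so the equation does not hold at this point.

Answer: Fails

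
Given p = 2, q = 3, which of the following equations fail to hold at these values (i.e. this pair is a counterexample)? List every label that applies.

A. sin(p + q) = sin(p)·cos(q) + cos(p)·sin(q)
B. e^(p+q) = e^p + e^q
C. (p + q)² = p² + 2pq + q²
B

Evaluating each claim at the given values:
A. LHS = sin(5) ≈ -0.9589, RHS = sin(2)·cos(3) + sin(3)·cos(2) ≈ -0.9589 → holds here (LHS = RHS)
B. LHS = e^5 ≈ 148.4, RHS = e^2 + e^3 ≈ 27.47 → fails here (LHS ≠ RHS)
C. LHS = 25, RHS = 25 → holds here (LHS = RHS)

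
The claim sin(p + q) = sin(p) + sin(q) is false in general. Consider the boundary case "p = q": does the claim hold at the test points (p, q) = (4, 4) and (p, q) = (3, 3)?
No, fails at both test points

At (4, 4): LHS = sin(8) ≈ 0.9894 ≠ RHS = 2·sin(4) ≈ -1.514
At (3, 3): LHS = sin(6) ≈ -0.2794 ≠ RHS = 2·sin(3) ≈ 0.2822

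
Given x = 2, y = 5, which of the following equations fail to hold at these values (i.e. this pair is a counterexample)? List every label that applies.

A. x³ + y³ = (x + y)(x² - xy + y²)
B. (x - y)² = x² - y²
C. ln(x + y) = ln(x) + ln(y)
B, C

Evaluating each claim at the given values:
A. LHS = 133, RHS = 133 → holds here (LHS = RHS)
B. LHS = 9, RHS = -21 → fails here (LHS ≠ RHS)
C. LHS = ln(7) ≈ 1.946, RHS = ln(2) + ln(5) ≈ 2.303 → fails here (LHS ≠ RHS)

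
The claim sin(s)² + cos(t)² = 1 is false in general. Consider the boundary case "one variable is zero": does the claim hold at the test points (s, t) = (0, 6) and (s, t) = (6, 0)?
At (0, 6): LHS = cos(6)² ≈ 0.9219 ≠ RHS = 1
At (6, 0): LHS = sin(6)² + 1 ≈ 1.078 ≠ RHS = 1

Answer: No, fails at both test points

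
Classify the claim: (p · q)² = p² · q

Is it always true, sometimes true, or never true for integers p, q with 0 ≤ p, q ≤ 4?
It holds at (p, q) = (3, 0) (both sides equal 0), but fails at (p, q) = (2, 4) (LHS = 64, RHS = 16).

Answer: Sometimes true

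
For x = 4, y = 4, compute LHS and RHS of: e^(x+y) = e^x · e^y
LHS = e^(4+4) = e^8 ≈ 2981
RHS = e^4 · e^4 = e^8 ≈ 2981

LHS = RHS: the two sides agree.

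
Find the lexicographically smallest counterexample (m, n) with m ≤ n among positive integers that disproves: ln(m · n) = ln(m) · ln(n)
At (1, 1): both sides equal 0, so it holds there.

Substituting (1, 2) into the claim:
LHS = ln(1 · 2) = ln(2) ≈ 0.6931
RHS = ln(1) · ln(2) = 0

Since LHS ≠ RHS, this pair disproves the claim, and no lexicographically smaller pair (m ≤ n, positive integers) does.

For instance (8, 8) is also a counterexample (LHS = ln(64) ≈ 4.159, RHS = ln(8)² ≈ 4.324), but it's lexicographically larger.

Answer: (m, n) = (1, 2)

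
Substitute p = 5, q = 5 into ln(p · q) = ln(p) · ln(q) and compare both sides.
LHS = ln(5 · 5) = ln(25) ≈ 3.219
RHS = ln(5) · ln(5) = ln(5)² ≈ 2.59

LHS ≠ RHS (they differ by about 0.6286), so the equation does not hold here.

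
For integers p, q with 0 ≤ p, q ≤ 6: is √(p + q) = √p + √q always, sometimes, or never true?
It holds at (p, q) = (4, 0) (both sides equal 2), but fails at (p, q) = (2, 1) (LHS = √(3) ≈ 1.732, RHS = 1 + √(2) ≈ 2.414).

Answer: Sometimes true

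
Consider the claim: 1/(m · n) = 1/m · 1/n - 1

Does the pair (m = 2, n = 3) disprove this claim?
Yes

Substituting m = 2, n = 3:
LHS = 1/(2 · 3) = 1/6
RHS = 1/2 · 1/3 - 1 = -5/6

Since LHS ≠ RHS, this pair disproves the claim.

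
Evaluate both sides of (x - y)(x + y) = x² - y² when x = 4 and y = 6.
LHS = (4 - 6)(4 + 6) = -20
RHS = 4² - 6² = -20

LHS = RHS: the two sides agree.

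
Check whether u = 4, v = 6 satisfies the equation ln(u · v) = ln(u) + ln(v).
Substituting u = 4, v = 6:

LHS = ln(4 · 6) = ln(24) ≈ 3.178
RHS = ln(4) + ln(6) ≈ 3.178

LHS = RHS, so the equation holds at this point.

Answer: Holds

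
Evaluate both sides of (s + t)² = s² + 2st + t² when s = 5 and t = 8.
LHS = (5 + 8)² = 169
RHS = 5² + 2·5·8 + 8² = 169

LHS = RHS: the two sides agree.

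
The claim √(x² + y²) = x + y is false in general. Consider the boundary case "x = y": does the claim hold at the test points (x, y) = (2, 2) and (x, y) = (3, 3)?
No, fails at both test points

At (2, 2): LHS = 2·√(2) ≈ 2.828 ≠ RHS = 4
At (3, 3): LHS = 3·√(2) ≈ 4.243 ≠ RHS = 6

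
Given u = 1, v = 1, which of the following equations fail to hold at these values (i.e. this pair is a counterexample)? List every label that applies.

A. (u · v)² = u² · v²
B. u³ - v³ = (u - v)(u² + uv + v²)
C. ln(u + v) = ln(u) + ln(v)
Evaluating each claim at the given values:
A. LHS = 1, RHS = 1 → holds here (LHS = RHS)
B. LHS = 0, RHS = 0 → holds here (LHS = RHS)
C. LHS = ln(2) ≈ 0.6931, RHS = 0 → fails here (LHS ≠ RHS)

Answer: C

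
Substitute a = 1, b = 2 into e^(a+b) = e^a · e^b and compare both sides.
LHS = e^(1+2) = e^3 ≈ 20.09
RHS = e^1 · e^2 = e^3 ≈ 20.09

LHS = RHS: the two sides agree.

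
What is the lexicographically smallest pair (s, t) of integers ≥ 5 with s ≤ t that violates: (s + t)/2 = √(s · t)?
(s, t) = (5, 6)

At (5, 5): both sides equal 5, so it holds there.

Substituting (5, 6) into the claim:
LHS = (5 + 6)/2 = 11/2
RHS = √(5 · 6) = √(30) ≈ 5.477

Since LHS ≠ RHS, this pair disproves the claim, and no lexicographically smaller pair (s ≤ t, integers ≥ 5) does.

For instance (8, 12) is also a counterexample (LHS = 10, RHS = 4·√(6) ≈ 9.798), but it's lexicographically larger.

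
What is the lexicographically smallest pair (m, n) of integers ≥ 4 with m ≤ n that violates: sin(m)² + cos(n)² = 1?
(m, n) = (4, 5)

Substituting (4, 5) into the claim:
LHS = sin(4)² + cos(5)² ≈ 0.6532
RHS = 1

Since LHS ≠ RHS, this pair disproves the claim, and no lexicographically smaller pair (m ≤ n, integers ≥ 4) does.

For instance (5, 11) is also a counterexample (LHS = cos(11)² + sin(5)² ≈ 0.9196, RHS = 1), but it's lexicographically larger.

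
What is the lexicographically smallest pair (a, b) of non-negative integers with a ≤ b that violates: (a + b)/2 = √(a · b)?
Substituting (0, 1) into the claim:
LHS = (0 + 1)/2 = 1/2
RHS = √(0 · 1) = 0

Since LHS ≠ RHS, this pair disproves the claim, and no lexicographically smaller pair (a ≤ b, non-negative integers) does.

For instance (0, 4) is also a counterexample (LHS = 2, RHS = 0), but it's lexicographically larger.

Answer: (a, b) = (0, 1)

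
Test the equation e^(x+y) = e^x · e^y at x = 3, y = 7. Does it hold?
Holds

Substituting x = 3, y = 7:

LHS = e^(3+7) = e^10 ≈ 22026.5
RHS = e^3 · e^7 = e^10 ≈ 22026.5

LHS = RHS, so the equation holds at this point.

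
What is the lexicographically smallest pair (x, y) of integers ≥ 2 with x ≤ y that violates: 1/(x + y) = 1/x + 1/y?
(x, y) = (2, 2)

Substituting (2, 2) into the claim:
LHS = 1/(2 + 2) = 1/4
RHS = 1/2 + 1/2 = 1

Since LHS ≠ RHS, this pair disproves the claim, and no lexicographically smaller pair (x ≤ y, integers ≥ 2) does.

For instance (7, 8) is also a counterexample (LHS = 1/15, RHS = 15/56), but it's lexicographically larger.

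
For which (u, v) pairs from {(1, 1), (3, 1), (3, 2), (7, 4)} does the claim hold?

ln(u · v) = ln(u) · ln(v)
(1, 1)

Testing each pair:
(1, 1): LHS = 0, RHS = 0 → holds
(3, 1): LHS = ln(3) ≈ 1.099, RHS = 0 → fails
(3, 2): LHS = ln(6) ≈ 1.792, RHS = ln(2)·ln(3) ≈ 0.7615 → fails
(7, 4): LHS = ln(28) ≈ 3.332, RHS = ln(4)·ln(7) ≈ 2.698 → fails

1 of 4 pairs satisfies the claim.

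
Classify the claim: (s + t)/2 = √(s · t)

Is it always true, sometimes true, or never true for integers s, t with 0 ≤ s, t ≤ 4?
It holds at (s, t) = (1, 1) (both sides equal 1), but fails at (s, t) = (1, 2) (LHS = 3/2, RHS = √(2) ≈ 1.414).

Answer: Sometimes true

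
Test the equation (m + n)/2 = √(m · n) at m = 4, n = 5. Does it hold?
Fails

Substituting m = 4, n = 5:

LHS = (4 + 5)/2 = 9/2
RHS = √(4 · 5) = 2·√(5) ≈ 4.472

LHS ≠ RHS, so the equation does not hold at this point.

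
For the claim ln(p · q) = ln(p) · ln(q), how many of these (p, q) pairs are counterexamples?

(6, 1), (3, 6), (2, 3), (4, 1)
4

Testing each pair:
(6, 1): LHS = ln(6) ≈ 1.792, RHS = 0 → counterexample
(3, 6): LHS = ln(18) ≈ 2.89, RHS = ln(3)·ln(6) ≈ 1.968 → counterexample
(2, 3): LHS = ln(6) ≈ 1.792, RHS = ln(2)·ln(3) ≈ 0.7615 → counterexample
(4, 1): LHS = ln(4) ≈ 1.386, RHS = 0 → counterexample

That makes 4 counterexamples.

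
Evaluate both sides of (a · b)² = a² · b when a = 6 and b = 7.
LHS = (6 · 7)² = 1764
RHS = 6² · 7 = 252

LHS ≠ RHS, so the equation does not hold here.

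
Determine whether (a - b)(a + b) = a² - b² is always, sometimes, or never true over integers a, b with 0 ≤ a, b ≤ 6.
The identity holds for every pair in the range. For instance at (a, b) = (6, 3): both sides equal 27.

Answer: Always true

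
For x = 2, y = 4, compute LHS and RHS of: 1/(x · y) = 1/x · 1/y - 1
LHS = 1/(2 · 4) = 1/8
RHS = 1/2 · 1/4 - 1 = -7/8

LHS ≠ RHS, so the equation does not hold here.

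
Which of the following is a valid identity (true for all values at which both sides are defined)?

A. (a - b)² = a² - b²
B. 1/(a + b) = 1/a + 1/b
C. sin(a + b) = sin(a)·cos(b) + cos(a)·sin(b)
A: fails at (4, 6) — LHS = 4, RHS = -20.
B: fails at (5, 8) — LHS = 1/13, RHS = 13/40.
C: holds — e.g. at (3, 5), both sides equal sin(8) ≈ 0.9894.

Answer: C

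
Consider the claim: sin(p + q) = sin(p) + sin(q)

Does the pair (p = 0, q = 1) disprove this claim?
Substituting p = 0, q = 1:
LHS = sin(0 + 1) = sin(1) ≈ 0.8415
RHS = sin(0) + sin(1) = sin(1) ≈ 0.8415

The sides agree, so this pair does not disprove the claim.

Answer: No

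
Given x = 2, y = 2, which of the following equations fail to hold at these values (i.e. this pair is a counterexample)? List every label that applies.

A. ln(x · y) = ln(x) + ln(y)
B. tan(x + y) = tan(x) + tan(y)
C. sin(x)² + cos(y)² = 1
Evaluating each claim at the given values:
A. LHS = ln(4) ≈ 1.386, RHS = 2·ln(2) ≈ 1.386 → holds here (LHS = RHS)
B. LHS = tan(4) ≈ 1.158, RHS = 2·tan(2) ≈ -4.37 → fails here (LHS ≠ RHS)
C. LHS = cos(2)² + sin(2)² = 1, RHS = 1 → holds here (LHS = RHS)

Answer: B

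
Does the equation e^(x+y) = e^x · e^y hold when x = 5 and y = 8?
Substituting x = 5, y = 8:

LHS = e^(5+8) = e^13 ≈ 442413.4
RHS = e^5 · e^8 = e^13 ≈ 442413.4

LHS = RHS, so the equation holds at this point.

Answer: Holds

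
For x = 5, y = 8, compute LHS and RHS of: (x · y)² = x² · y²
LHS = (5 · 8)² = 1600
RHS = 5² · 8² = 1600

LHS = RHS: the two sides agree.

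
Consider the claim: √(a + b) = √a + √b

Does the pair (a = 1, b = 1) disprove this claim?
Substituting a = 1, b = 1:
LHS = √(1 + 1) = √(2) ≈ 1.414
RHS = √1 + √1 = 2

Since LHS ≠ RHS, this pair disproves the claim.

Answer: Yes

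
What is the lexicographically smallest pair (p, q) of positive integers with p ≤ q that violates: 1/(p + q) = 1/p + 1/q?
Substituting (1, 1) into the claim:
LHS = 1/(1 + 1) = 1/2
RHS = 1/1 + 1/1 = 2

Since LHS ≠ RHS, this pair disproves the claim, and no lexicographically smaller pair (p ≤ q, positive integers) does.

For instance (3, 8) is also a counterexample (LHS = 1/11, RHS = 11/24), but it's lexicographically larger.

Answer: (p, q) = (1, 1)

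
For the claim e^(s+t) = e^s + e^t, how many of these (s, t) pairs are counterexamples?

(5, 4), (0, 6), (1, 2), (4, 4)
4

Testing each pair:
(5, 4): LHS = e^9 ≈ 8103, RHS = e^4 + e^5 ≈ 203 → counterexample
(0, 6): LHS = e^6 ≈ 403.4, RHS = 1 + e^6 ≈ 404.4 → counterexample
(1, 2): LHS = e^3 ≈ 20.09, RHS = e + e^2 ≈ 10.11 → counterexample
(4, 4): LHS = e^8 ≈ 2981, RHS = 2·e^4 ≈ 109.2 → counterexample

That makes 4 counterexamples.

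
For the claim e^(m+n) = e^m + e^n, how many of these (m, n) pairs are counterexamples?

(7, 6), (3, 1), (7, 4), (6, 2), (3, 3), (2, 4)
6

Testing each pair:
(7, 6): LHS = e^13 ≈ 442413.4, RHS = e^6 + e^7 ≈ 1500 → counterexample
(3, 1): LHS = e^4 ≈ 54.6, RHS = e + e^3 ≈ 22.8 → counterexample
(7, 4): LHS = e^11 ≈ 59874.1, RHS = e^4 + e^7 ≈ 1151 → counterexample
(6, 2): LHS = e^8 ≈ 2981, RHS = e^2 + e^6 ≈ 410.8 → counterexample
(3, 3): LHS = e^6 ≈ 403.4, RHS = 2·e^3 ≈ 40.17 → counterexample
(2, 4): LHS = e^6 ≈ 403.4, RHS = e^2 + e^4 ≈ 61.99 → counterexample

That makes 6 counterexamples.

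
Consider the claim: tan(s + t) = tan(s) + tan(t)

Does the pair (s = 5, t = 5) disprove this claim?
Substituting s = 5, t = 5:
LHS = tan(5 + 5) = tan(10) ≈ 0.6484
RHS = tan(5) + tan(5) = 2·tan(5) ≈ -6.761

Since LHS ≠ RHS, this pair disproves the claim.

Answer: Yes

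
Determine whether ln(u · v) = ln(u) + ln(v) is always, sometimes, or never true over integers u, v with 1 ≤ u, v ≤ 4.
Always true

The identity holds for every pair in the range. For instance at (u, v) = (3, 4): both sides equal ln(12) ≈ 2.485.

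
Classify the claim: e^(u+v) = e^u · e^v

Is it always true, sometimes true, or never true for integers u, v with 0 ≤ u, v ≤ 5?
The identity holds for every pair in the range. For instance at (u, v) = (0, 5): both sides equal e^5 ≈ 148.4.

Answer: Always true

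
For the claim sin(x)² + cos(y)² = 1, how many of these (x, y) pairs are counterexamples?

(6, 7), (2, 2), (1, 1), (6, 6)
Testing each pair:
(6, 7): LHS = sin(6)² + cos(7)² ≈ 0.6464, RHS = 1 → counterexample
(2, 2): LHS = cos(2)² + sin(2)² = 1, RHS = 1 → satisfies claim
(1, 1): LHS = cos(1)² + sin(1)² = 1, RHS = 1 → satisfies claim
(6, 6): LHS = sin(6)² + cos(6)² = 1, RHS = 1 → satisfies claim

That makes 1 counterexample.

Answer: 1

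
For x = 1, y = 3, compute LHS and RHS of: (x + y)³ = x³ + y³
LHS = (1 + 3)³ = 64
RHS = 1³ + 3³ = 28

LHS ≠ RHS, so the equation does not hold here.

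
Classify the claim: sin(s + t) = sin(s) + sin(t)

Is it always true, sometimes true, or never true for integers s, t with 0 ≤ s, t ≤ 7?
It holds at (s, t) = (5, 0) (both sides equal sin(5) ≈ -0.9589), but fails at (s, t) = (3, 7) (LHS = sin(10) ≈ -0.544, RHS = sin(3) + sin(7) ≈ 0.7981).

Answer: Sometimes true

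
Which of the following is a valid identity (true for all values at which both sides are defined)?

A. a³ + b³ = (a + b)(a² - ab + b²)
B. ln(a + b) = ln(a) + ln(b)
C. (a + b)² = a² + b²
A: holds — e.g. at (2, 4), both sides equal 72.
B: fails at (3, 4) — LHS = ln(7) ≈ 1.946, RHS = ln(3) + ln(4) ≈ 2.485.
C: fails at (5, 8) — LHS = 169, RHS = 89.

Answer: A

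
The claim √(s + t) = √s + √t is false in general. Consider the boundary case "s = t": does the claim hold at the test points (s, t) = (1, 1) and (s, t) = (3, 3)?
At (1, 1): LHS = √(2) ≈ 1.414 ≠ RHS = 2
At (3, 3): LHS = √(6) ≈ 2.449 ≠ RHS = 2·√(3) ≈ 3.464

Answer: No, fails at both test points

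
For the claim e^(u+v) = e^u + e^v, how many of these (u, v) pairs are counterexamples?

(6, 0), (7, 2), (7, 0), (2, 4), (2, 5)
Testing each pair:
(6, 0): LHS = e^6 ≈ 403.4, RHS = 1 + e^6 ≈ 404.4 → counterexample
(7, 2): LHS = e^9 ≈ 8103, RHS = e^2 + e^7 ≈ 1104 → counterexample
(7, 0): LHS = e^7 ≈ 1097, RHS = 1 + e^7 ≈ 1098 → counterexample
(2, 4): LHS = e^6 ≈ 403.4, RHS = e^2 + e^4 ≈ 61.99 → counterexample
(2, 5): LHS = e^7 ≈ 1097, RHS = e^2 + e^5 ≈ 155.8 → counterexample

That makes 5 counterexamples.

Answer: 5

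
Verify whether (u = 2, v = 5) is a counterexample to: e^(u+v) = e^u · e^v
No

Substituting u = 2, v = 5:
LHS = e^(2+5) = e^7 ≈ 1097
RHS = e^2 · e^5 = e^7 ≈ 1097

The sides agree, so this pair does not disprove the claim.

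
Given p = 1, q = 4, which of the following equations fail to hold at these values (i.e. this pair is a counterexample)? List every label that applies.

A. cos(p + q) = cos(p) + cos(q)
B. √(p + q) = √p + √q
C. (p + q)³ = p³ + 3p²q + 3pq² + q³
Evaluating each claim at the given values:
A. LHS = cos(5) ≈ 0.2837, RHS = cos(4) + cos(1) ≈ -0.1133 → fails here (LHS ≠ RHS)
B. LHS = √(5) ≈ 2.236, RHS = 3 → fails here (LHS ≠ RHS)
C. LHS = 125, RHS = 125 → holds here (LHS = RHS)

Answer: A, B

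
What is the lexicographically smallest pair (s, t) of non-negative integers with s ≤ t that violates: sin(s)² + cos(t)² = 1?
At (0, 0): both sides equal 1, so it holds there.

Substituting (0, 1) into the claim:
LHS = sin(0)² + cos(1)² = cos(1)² ≈ 0.2919
RHS = 1

Since LHS ≠ RHS, this pair disproves the claim, and no lexicographically smaller pair (s ≤ t, non-negative integers) does.

For instance (6, 7) is also a counterexample (LHS = sin(6)² + cos(7)² ≈ 0.6464, RHS = 1), but it's lexicographically larger.

Answer: (s, t) = (0, 1)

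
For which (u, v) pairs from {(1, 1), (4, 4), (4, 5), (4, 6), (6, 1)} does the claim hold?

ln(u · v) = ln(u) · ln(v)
Testing each pair:
(1, 1): LHS = 0, RHS = 0 → holds
(4, 4): LHS = ln(16) ≈ 2.773, RHS = ln(4)² ≈ 1.922 → fails
(4, 5): LHS = ln(20) ≈ 2.996, RHS = ln(4)·ln(5) ≈ 2.231 → fails
(4, 6): LHS = ln(24) ≈ 3.178, RHS = ln(4)·ln(6) ≈ 2.484 → fails
(6, 1): LHS = ln(6) ≈ 1.792, RHS = 0 → fails

1 of 5 pairs satisfies the claim.

Answer: (1, 1)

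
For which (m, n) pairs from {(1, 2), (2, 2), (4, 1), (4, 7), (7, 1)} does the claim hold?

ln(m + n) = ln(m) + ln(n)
(2, 2)

Testing each pair:
(1, 2): LHS = ln(3) ≈ 1.099, RHS = ln(2) ≈ 0.6931 → fails
(2, 2): LHS = ln(4) ≈ 1.386, RHS = 2·ln(2) ≈ 1.386 → holds
(4, 1): LHS = ln(5) ≈ 1.609, RHS = ln(4) ≈ 1.386 → fails
(4, 7): LHS = ln(11) ≈ 2.398, RHS = ln(4) + ln(7) ≈ 3.332 → fails
(7, 1): LHS = ln(8) ≈ 2.079, RHS = ln(7) ≈ 1.946 → fails

1 of 5 pairs satisfies the claim.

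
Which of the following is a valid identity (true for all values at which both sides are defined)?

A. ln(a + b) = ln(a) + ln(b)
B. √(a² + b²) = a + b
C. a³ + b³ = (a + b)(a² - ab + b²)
A: fails at (4, 4) — LHS = ln(8) ≈ 2.079, RHS = 2·ln(4) ≈ 2.773.
B: fails at (4, 5) — LHS = √(41) ≈ 6.403, RHS = 9.
C: holds — e.g. at (2, 2), both sides equal 16.

Answer: C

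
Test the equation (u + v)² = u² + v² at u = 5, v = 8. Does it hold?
Fails

Substituting u = 5, v = 8:

LHS = (5 + 8)² = 169
RHS = 5² + 8² = 89

LHS ≠ RHS, so the equation does not hold at this point.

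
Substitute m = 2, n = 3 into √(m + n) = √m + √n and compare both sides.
LHS = √(2 + 3) = √(5) ≈ 2.236
RHS = √2 + √3 = √(2) + √(3) ≈ 3.146

LHS ≠ RHS (they differ by about 0.9102), so the equation does not hold here.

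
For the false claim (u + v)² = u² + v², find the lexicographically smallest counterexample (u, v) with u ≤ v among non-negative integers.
At (0, 5): both sides equal 25, so it holds there.

Substituting (1, 1) into the claim:
LHS = (1 + 1)² = 4
RHS = 1² + 1² = 2

Since LHS ≠ RHS, this pair disproves the claim, and no lexicographically smaller pair (u ≤ v, non-negative integers) does.

For instance (3, 6) is also a counterexample (LHS = 81, RHS = 45), but it's lexicographically larger.

Answer: (u, v) = (1, 1)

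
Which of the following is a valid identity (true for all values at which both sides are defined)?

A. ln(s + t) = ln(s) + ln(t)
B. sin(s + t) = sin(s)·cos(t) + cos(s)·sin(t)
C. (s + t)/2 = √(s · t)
A: fails at (1, 5) — LHS = ln(6) ≈ 1.792, RHS = ln(5) ≈ 1.609.
B: holds — e.g. at (4, 4), both sides equal sin(8) ≈ 0.9894.
C: fails at (1, 5) — LHS = 3, RHS = √(5) ≈ 2.236.

Answer: B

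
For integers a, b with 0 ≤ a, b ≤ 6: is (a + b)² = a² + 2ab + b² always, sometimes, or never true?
Always true

The identity holds for every pair in the range. For instance at (a, b) = (3, 2): both sides equal 25.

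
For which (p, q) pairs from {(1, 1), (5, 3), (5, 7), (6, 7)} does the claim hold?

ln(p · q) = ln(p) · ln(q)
(1, 1)

Testing each pair:
(1, 1): LHS = 0, RHS = 0 → holds
(5, 3): LHS = ln(15) ≈ 2.708, RHS = ln(3)·ln(5) ≈ 1.768 → fails
(5, 7): LHS = ln(35) ≈ 3.555, RHS = ln(5)·ln(7) ≈ 3.132 → fails
(6, 7): LHS = ln(42) ≈ 3.738, RHS = ln(6)·ln(7) ≈ 3.487 → fails

1 of 4 pairs satisfies the claim.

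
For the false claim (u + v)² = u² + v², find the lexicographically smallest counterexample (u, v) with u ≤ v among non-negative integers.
(u, v) = (1, 1)

At (0, 6): both sides equal 36, so it holds there.

Substituting (1, 1) into the claim:
LHS = (1 + 1)² = 4
RHS = 1² + 1² = 2

Since LHS ≠ RHS, this pair disproves the claim, and no lexicographically smaller pair (u ≤ v, non-negative integers) does.

For instance (1, 5) is also a counterexample (LHS = 36, RHS = 26), but it's lexicographically larger.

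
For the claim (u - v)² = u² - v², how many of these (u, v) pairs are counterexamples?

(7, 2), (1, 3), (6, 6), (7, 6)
Testing each pair:
(7, 2): LHS = 25, RHS = 45 → counterexample
(1, 3): LHS = 4, RHS = -8 → counterexample
(6, 6): LHS = 0, RHS = 0 → satisfies claim
(7, 6): LHS = 1, RHS = 13 → counterexample

That makes 3 counterexamples.

Answer: 3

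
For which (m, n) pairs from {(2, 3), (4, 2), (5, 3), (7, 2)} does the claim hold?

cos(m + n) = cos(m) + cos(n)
None

Testing each pair:
(2, 3): LHS = cos(5) ≈ 0.2837, RHS = cos(3) + cos(2) ≈ -1.406 → fails
(4, 2): LHS = cos(6) ≈ 0.9602, RHS = cos(4) + cos(2) ≈ -1.07 → fails
(5, 3): LHS = cos(8) ≈ -0.1455, RHS = cos(3) + cos(5) ≈ -0.7063 → fails
(7, 2): LHS = cos(9) ≈ -0.9111, RHS = cos(2) + cos(7) ≈ 0.3378 → fails

No pair satisfies the claim.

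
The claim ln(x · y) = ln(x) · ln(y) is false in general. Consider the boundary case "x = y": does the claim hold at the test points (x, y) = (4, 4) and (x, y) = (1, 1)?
At (4, 4): LHS = ln(16) ≈ 2.773 ≠ RHS = ln(4)² ≈ 1.922
At (1, 1): LHS = 0, RHS = 0 → equal

Answer: Only at (1, 1)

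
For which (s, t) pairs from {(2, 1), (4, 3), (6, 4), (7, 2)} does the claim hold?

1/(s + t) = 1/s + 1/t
Testing each pair:
(2, 1): LHS = 1/3, RHS = 3/2 → fails
(4, 3): LHS = 1/7, RHS = 7/12 → fails
(6, 4): LHS = 1/10, RHS = 5/12 → fails
(7, 2): LHS = 1/9, RHS = 9/14 → fails

No pair satisfies the claim.

Answer: None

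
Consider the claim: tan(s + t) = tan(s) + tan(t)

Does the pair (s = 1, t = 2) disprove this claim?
Substituting s = 1, t = 2:
LHS = tan(1 + 2) = tan(3) ≈ -0.1425
RHS = tan(1) + tan(2) ≈ -0.6276

Since LHS ≠ RHS, this pair disproves the claim.

Answer: Yes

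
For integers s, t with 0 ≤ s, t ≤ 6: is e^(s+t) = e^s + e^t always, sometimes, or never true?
The claim fails for every pair in the range. For instance at (s, t) = (3, 5): LHS = e^8 ≈ 2981, RHS = e^3 + e^5 ≈ 168.5.

Answer: Never true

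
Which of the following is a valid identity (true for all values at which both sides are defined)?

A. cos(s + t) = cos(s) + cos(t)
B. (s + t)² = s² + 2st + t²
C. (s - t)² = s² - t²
A: fails at (2, 7) — LHS = cos(9) ≈ -0.9111, RHS = cos(2) + cos(7) ≈ 0.3378.
B: holds — e.g. at (1, 4), both sides equal 25.
C: fails at (4, 5) — LHS = 1, RHS = -9.

Answer: B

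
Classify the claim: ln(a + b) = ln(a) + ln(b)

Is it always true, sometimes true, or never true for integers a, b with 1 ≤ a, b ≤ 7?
It holds at (a, b) = (2, 2) (both sides equal ln(4) ≈ 1.386), but fails at (a, b) = (7, 5) (LHS = ln(12) ≈ 2.485, RHS = ln(5) + ln(7) ≈ 3.555).

Answer: Sometimes true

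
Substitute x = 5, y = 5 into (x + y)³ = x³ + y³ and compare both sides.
LHS = (5 + 5)³ = 1000
RHS = 5³ + 5³ = 250

LHS ≠ RHS, so the equation does not hold here.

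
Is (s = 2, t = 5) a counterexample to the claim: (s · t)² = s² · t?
Substituting s = 2, t = 5:
LHS = (2 · 5)² = 100
RHS = 2² · 5 = 20

Since LHS ≠ RHS, this pair disproves the claim.

Answer: Yes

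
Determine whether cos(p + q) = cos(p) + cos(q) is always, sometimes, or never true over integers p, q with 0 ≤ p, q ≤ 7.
The claim fails for every pair in the range. For instance at (p, q) = (2, 7): LHS = cos(9) ≈ -0.9111, RHS = cos(2) + cos(7) ≈ 0.3378.

Answer: Never true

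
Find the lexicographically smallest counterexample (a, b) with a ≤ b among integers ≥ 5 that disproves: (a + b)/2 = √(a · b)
(a, b) = (5, 6)

Substituting (5, 6) into the claim:
LHS = (5 + 6)/2 = 11/2
RHS = √(5 · 6) = √(30) ≈ 5.477

Since LHS ≠ RHS, this pair disproves the claim, and no lexicographically smaller pair (a ≤ b, integers ≥ 5) does.

For instance (9, 10) is also a counterexample (LHS = 19/2, RHS = 3·√(10) ≈ 9.487), but it's lexicographically larger.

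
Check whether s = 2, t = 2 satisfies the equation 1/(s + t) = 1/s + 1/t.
Substituting s = 2, t = 2:

LHS = 1/(2 + 2) = 1/4
RHS = 1/2 + 1/2 = 1

LHS ≠ RHS, so the equation does not hold at this point.

Answer: Fails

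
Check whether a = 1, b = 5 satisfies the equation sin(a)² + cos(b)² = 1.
Substituting a = 1, b = 5:

LHS = sin(1)² + cos(5)² ≈ 0.7885
RHS = 1

LHS ≠ RHS, so the equation does not hold at this point.

Answer: Fails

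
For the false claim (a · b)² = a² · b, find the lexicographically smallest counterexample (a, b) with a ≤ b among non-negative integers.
Substituting (1, 2) into the claim:
LHS = (1 · 2)² = 4
RHS = 1² · 2 = 2

Since LHS ≠ RHS, this pair disproves the claim, and no lexicographically smaller pair (a ≤ b, non-negative integers) does.

For instance (2, 5) is also a counterexample (LHS = 100, RHS = 20), but it's lexicographically larger.

Answer: (a, b) = (1, 2)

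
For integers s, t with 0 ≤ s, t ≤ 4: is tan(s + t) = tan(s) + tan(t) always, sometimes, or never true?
Sometimes true

It holds at (s, t) = (2, 0) (both sides equal tan(2) ≈ -2.185), but fails at (s, t) = (3, 2) (LHS = tan(5) ≈ -3.381, RHS = tan(2) + tan(3) ≈ -2.328).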